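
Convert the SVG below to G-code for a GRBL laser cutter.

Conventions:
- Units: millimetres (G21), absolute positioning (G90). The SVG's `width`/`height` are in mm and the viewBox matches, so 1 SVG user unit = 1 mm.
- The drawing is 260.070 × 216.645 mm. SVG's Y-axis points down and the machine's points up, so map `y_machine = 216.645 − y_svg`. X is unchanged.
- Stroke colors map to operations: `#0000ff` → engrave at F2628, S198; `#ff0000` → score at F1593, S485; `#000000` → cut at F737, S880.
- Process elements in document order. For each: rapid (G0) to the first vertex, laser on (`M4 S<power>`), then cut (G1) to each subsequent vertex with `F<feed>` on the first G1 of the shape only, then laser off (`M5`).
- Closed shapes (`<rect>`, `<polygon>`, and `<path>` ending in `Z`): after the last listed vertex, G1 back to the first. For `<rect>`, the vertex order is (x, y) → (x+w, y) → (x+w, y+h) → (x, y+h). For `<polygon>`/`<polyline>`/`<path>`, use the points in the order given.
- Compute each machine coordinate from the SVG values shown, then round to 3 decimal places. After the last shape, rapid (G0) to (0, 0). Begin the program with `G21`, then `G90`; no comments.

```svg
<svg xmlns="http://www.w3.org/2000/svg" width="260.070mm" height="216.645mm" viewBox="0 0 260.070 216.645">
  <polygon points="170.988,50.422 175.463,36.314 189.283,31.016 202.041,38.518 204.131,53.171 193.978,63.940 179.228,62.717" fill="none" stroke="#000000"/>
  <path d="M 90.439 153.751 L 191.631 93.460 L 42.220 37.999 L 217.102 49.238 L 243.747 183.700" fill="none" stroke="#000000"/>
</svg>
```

1 u = 1 mm; y_m = 216.645 − y.

[1] `<polygon>` regular polygon, #000000→cut S880 F737: (170.988,166.223) → (175.463,180.331) → (189.283,185.629) → (202.041,178.127) → (204.131,163.474) → (193.978,152.705) → (179.228,153.928) → (170.988,166.223) (closed)

[2] `<path>` open polyline, #000000→cut S880 F737: (90.439,62.894) → (191.631,123.185) → (42.220,178.646) → (217.102,167.407) → (243.747,32.945)

G21
G90
G0 X170.988 Y166.223
M4 S880
G1 X175.463 Y180.331 F737
G1 X189.283 Y185.629
G1 X202.041 Y178.127
G1 X204.131 Y163.474
G1 X193.978 Y152.705
G1 X179.228 Y153.928
G1 X170.988 Y166.223
M5
G0 X90.439 Y62.894
M4 S880
G1 X191.631 Y123.185 F737
G1 X42.220 Y178.646
G1 X217.102 Y167.407
G1 X243.747 Y32.945
M5
G0 X0.000 Y0.000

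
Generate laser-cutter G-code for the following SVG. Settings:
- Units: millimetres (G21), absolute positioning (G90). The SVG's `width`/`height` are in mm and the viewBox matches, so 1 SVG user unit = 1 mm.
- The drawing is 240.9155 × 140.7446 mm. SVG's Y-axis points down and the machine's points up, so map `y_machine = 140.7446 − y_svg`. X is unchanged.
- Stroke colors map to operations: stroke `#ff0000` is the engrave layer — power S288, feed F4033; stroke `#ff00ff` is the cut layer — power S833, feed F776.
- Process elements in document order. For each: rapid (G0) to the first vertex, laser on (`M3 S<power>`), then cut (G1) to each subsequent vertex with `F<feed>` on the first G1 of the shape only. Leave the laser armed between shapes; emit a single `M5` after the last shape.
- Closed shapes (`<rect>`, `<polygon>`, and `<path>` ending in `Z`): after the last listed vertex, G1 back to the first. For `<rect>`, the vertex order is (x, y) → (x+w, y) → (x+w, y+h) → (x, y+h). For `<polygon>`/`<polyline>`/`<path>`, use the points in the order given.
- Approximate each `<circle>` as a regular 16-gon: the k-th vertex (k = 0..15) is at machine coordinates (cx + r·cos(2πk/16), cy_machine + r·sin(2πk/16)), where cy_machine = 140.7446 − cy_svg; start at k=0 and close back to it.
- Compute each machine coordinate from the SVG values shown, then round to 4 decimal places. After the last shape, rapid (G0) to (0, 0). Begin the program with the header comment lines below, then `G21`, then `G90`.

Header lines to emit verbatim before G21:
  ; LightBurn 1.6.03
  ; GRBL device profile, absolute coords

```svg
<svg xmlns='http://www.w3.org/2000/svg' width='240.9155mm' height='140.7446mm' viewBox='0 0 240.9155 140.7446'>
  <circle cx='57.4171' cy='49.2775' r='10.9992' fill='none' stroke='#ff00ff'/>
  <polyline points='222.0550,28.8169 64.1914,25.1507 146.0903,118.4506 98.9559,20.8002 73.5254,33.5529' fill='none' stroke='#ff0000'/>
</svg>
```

; LightBurn 1.6.03
; GRBL device profile, absolute coords
G21
G90
G0 X68.4163 Y91.4671
M3 S833
G1 X67.5790 Y95.6763 F776
G1 X65.1947 Y99.2447
G1 X61.6263 Y101.6290
G1 X57.4171 Y102.4663
G1 X53.2079 Y101.6290
G1 X49.6395 Y99.2447
G1 X47.2552 Y95.6763
G1 X46.4179 Y91.4671
G1 X47.2552 Y87.2579
G1 X49.6395 Y83.6895
G1 X53.2079 Y81.3052
G1 X57.4171 Y80.4679
G1 X61.6263 Y81.3052
G1 X65.1947 Y83.6895
G1 X67.5790 Y87.2579
G1 X68.4163 Y91.4671
G0 X222.0550 Y111.9277
M3 S288
G1 X64.1914 Y115.5939 F4033
G1 X146.0903 Y22.2940
G1 X98.9559 Y119.9444
G1 X73.5254 Y107.1917
M5
G0 X0.0000 Y0.0000

1 u = 1 mm; y_m = 140.7446 − y.

[1] `<circle>` circle, #ff00ff→cut S833 F776: (68.4163,91.4671) → (67.5790,95.6763) → (65.1947,99.2447) → (61.6263,101.6290) → (57.4171,102.4663) → (53.2079,101.6290) → (49.6395,99.2447) → (47.2552,95.6763) → (46.4179,91.4671) → (47.2552,87.2579) → (49.6395,83.6895) → (53.2079,81.3052) → (57.4171,80.4679) → (61.6263,81.3052) → (65.1947,83.6895) → (67.5790,87.2579) → (68.4163,91.4671) (closed)

[2] `<polyline>` open polyline, #ff0000→engrave S288 F4033: (222.0550,111.9277) → (64.1914,115.5939) → (146.0903,22.2940) → (98.9559,119.9444) → (73.5254,107.1917)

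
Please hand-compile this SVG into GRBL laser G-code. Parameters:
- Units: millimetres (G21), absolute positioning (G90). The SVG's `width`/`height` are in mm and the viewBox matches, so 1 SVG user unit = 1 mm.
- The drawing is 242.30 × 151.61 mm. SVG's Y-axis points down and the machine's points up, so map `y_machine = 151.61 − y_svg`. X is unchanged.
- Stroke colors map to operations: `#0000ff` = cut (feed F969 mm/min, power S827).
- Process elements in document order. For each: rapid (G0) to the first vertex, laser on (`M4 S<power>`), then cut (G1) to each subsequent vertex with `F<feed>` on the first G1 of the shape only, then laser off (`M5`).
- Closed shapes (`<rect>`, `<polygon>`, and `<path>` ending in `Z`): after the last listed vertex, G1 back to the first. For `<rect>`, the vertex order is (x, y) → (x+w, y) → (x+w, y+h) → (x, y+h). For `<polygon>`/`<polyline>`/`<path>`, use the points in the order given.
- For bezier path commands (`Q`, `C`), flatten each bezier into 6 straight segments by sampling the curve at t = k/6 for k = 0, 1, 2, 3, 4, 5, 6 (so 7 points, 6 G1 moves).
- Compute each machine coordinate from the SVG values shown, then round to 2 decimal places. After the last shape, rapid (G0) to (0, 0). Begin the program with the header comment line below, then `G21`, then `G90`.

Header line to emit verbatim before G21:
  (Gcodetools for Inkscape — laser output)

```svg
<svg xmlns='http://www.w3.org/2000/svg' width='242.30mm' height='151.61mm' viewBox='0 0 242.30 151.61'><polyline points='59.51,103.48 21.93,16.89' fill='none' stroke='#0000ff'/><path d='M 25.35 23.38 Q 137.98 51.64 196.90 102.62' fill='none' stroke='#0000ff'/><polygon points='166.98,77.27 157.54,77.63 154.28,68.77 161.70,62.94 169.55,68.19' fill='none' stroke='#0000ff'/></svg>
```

(Gcodetools for Inkscape — laser output)
G21
G90
G0 X59.51 Y48.13
M4 S827
G1 X21.93 Y134.72 F969
M5
G0 X25.35 Y128.23
M4 S827
G1 X61.40 Y118.18 F969
G1 X94.47 Y106.87
G1 X124.55 Y94.29
G1 X151.65 Y80.45
G1 X175.77 Y65.35
G1 X196.90 Y48.99
M5
G0 X166.98 Y74.34
M4 S827
G1 X157.54 Y73.98 F969
G1 X154.28 Y82.84
G1 X161.70 Y88.67
G1 X169.55 Y83.42
G1 X166.98 Y74.34
M5
G0 X0.00 Y0.00

1 u = 1 mm; y_m = 151.61 − y.

[1] `<polyline>` line segment, #0000ff→cut S827 F969: (59.51,48.13) → (21.93,134.72)

[2] `<path>` quadratic bezier, #0000ff→cut S827 F969: (25.35,128.23) → (61.40,118.18) → (94.47,106.87) → (124.55,94.29) → (151.65,80.45) → (175.77,65.35) → (196.90,48.99)

[3] `<polygon>` regular polygon, #0000ff→cut S827 F969: (166.98,74.34) → (157.54,73.98) → (154.28,82.84) → (161.70,88.67) → (169.55,83.42) → (166.98,74.34) (closed)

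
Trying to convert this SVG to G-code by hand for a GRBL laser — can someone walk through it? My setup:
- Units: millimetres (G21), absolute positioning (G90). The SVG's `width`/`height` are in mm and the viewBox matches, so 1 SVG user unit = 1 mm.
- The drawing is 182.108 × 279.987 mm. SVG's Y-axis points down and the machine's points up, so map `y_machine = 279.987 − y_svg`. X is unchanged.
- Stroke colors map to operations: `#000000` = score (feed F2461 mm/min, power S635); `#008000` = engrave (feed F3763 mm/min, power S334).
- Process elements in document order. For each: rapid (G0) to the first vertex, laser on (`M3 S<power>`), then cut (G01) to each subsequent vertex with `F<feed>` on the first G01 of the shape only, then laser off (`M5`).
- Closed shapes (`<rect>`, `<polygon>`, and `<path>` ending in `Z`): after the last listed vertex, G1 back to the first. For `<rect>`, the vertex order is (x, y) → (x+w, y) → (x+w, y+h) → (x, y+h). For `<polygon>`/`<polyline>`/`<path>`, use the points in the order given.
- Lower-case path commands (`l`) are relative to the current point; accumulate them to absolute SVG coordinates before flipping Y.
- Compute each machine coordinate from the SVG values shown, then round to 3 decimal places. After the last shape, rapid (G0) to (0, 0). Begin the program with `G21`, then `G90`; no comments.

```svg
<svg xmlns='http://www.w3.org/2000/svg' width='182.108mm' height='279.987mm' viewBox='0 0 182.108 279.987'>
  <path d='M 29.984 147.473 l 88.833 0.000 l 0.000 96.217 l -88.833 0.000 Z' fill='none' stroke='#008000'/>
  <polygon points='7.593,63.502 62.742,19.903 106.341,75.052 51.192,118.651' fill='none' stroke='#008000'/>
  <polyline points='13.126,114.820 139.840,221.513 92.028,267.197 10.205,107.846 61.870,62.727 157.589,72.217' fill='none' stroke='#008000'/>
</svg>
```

1 u = 1 mm; y_m = 279.987 − y.

[1] `<path>` rectangle, #008000→engrave S334 F3763: (29.984,132.514) → (118.817,132.514) → (118.817,36.297) → (29.984,36.297) → (29.984,132.514) (closed)

[2] `<polygon>` regular polygon, #008000→engrave S334 F3763: (7.593,216.485) → (62.742,260.084) → (106.341,204.935) → (51.192,161.336) → (7.593,216.485) (closed)

[3] `<polyline>` open polyline, #008000→engrave S334 F3763: (13.126,165.167) → (139.840,58.474) → (92.028,12.790) → (10.205,172.141) → (61.870,217.260) → (157.589,207.770)

G21
G90
G0 X29.984 Y132.514
M3 S334
G01 X118.817 Y132.514 F3763
G01 X118.817 Y36.297
G01 X29.984 Y36.297
G01 X29.984 Y132.514
M5
G0 X7.593 Y216.485
M3 S334
G01 X62.742 Y260.084 F3763
G01 X106.341 Y204.935
G01 X51.192 Y161.336
G01 X7.593 Y216.485
M5
G0 X13.126 Y165.167
M3 S334
G01 X139.840 Y58.474 F3763
G01 X92.028 Y12.790
G01 X10.205 Y172.141
G01 X61.870 Y217.260
G01 X157.589 Y207.770
M5
G0 X0.000 Y0.000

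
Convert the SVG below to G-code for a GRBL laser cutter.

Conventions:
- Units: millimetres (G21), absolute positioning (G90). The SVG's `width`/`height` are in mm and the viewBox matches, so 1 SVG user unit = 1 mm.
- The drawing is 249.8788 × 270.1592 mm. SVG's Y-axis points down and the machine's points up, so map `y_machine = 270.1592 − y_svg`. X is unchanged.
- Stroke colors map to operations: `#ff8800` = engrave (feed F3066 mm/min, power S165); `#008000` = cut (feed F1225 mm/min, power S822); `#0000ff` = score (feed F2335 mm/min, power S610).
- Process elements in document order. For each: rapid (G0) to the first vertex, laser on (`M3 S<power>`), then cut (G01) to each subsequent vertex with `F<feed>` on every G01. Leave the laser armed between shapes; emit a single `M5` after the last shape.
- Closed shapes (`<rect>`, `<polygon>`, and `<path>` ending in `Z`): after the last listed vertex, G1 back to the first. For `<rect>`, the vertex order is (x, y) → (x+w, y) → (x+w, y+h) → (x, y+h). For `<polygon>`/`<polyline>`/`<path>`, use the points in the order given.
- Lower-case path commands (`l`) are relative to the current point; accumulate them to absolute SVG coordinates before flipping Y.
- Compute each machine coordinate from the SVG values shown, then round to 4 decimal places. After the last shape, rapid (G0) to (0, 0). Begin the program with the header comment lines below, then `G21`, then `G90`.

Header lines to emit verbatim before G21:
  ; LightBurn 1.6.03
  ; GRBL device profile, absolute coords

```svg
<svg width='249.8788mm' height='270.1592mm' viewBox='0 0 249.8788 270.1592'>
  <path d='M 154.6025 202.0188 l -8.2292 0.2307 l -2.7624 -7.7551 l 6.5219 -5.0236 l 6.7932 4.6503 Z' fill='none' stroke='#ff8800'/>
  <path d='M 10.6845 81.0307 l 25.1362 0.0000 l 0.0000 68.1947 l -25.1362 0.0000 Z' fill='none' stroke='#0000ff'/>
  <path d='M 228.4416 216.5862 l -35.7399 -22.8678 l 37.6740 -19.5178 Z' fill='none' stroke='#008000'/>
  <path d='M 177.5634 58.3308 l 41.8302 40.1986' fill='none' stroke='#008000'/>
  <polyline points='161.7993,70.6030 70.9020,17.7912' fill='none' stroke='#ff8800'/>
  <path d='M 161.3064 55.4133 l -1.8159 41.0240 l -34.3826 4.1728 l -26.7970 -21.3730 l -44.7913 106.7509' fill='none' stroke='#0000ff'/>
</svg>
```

viewBox `0 0 249.8788 270.1592` with mm width/height → 1 unit = 1 mm. Flip: y_m = 270.1592 − y_svg.

**Shape 1** — `<path>` regular polygon, stroke `#ff8800` → engrave (S165, F3066). Machine vertices: (154.6025,68.1404) → (146.3733,67.9097) → (143.6109,75.6648) → (150.1328,80.6884) → (156.9260,76.0381) → (154.6025,68.1404). Closed: final G1 returns to the first vertex.

**Shape 2** — `<path>` rectangle, stroke `#0000ff` → score (S610, F2335). Machine vertices: (10.6845,189.1285) → (35.8207,189.1285) → (35.8207,120.9338) → (10.6845,120.9338) → (10.6845,189.1285). Closed: final G1 returns to the first vertex.

**Shape 3** — `<path>` regular polygon, stroke `#008000` → cut (S822, F1225). Machine vertices: (228.4416,53.5730) → (192.7017,76.4408) → (230.3757,95.9586) → (228.4416,53.5730). Closed: final G1 returns to the first vertex.

**Shape 4** — `<path>` line segment, stroke `#008000` → cut (S822, F1225). Machine vertices: (177.5634,211.8284) → (219.3936,171.6298). Open path.

**Shape 5** — `<polyline>` line segment, stroke `#ff8800` → engrave (S165, F3066). Machine vertices: (161.7993,199.5562) → (70.9020,252.3680). Open path.

**Shape 6** — `<path>` open polyline, stroke `#0000ff` → score (S610, F2335). Machine vertices: (161.3064,214.7459) → (159.4905,173.7219) → (125.1079,169.5491) → (98.3109,190.9221) → (53.5196,84.1712). Open path.

; LightBurn 1.6.03
; GRBL device profile, absolute coords
G21
G90
G0 X154.6025 Y68.1404
M3 S165
G01 X146.3733 Y67.9097 F3066
G01 X143.6109 Y75.6648 F3066
G01 X150.1328 Y80.6884 F3066
G01 X156.9260 Y76.0381 F3066
G01 X154.6025 Y68.1404 F3066
G0 X10.6845 Y189.1285
M3 S610
G01 X35.8207 Y189.1285 F2335
G01 X35.8207 Y120.9338 F2335
G01 X10.6845 Y120.9338 F2335
G01 X10.6845 Y189.1285 F2335
G0 X228.4416 Y53.5730
M3 S822
G01 X192.7017 Y76.4408 F1225
G01 X230.3757 Y95.9586 F1225
G01 X228.4416 Y53.5730 F1225
G0 X177.5634 Y211.8284
M3 S822
G01 X219.3936 Y171.6298 F1225
G0 X161.7993 Y199.5562
M3 S165
G01 X70.9020 Y252.3680 F3066
G0 X161.3064 Y214.7459
M3 S610
G01 X159.4905 Y173.7219 F2335
G01 X125.1079 Y169.5491 F2335
G01 X98.3109 Y190.9221 F2335
G01 X53.5196 Y84.1712 F2335
M5
G0 X0.0000 Y0.0000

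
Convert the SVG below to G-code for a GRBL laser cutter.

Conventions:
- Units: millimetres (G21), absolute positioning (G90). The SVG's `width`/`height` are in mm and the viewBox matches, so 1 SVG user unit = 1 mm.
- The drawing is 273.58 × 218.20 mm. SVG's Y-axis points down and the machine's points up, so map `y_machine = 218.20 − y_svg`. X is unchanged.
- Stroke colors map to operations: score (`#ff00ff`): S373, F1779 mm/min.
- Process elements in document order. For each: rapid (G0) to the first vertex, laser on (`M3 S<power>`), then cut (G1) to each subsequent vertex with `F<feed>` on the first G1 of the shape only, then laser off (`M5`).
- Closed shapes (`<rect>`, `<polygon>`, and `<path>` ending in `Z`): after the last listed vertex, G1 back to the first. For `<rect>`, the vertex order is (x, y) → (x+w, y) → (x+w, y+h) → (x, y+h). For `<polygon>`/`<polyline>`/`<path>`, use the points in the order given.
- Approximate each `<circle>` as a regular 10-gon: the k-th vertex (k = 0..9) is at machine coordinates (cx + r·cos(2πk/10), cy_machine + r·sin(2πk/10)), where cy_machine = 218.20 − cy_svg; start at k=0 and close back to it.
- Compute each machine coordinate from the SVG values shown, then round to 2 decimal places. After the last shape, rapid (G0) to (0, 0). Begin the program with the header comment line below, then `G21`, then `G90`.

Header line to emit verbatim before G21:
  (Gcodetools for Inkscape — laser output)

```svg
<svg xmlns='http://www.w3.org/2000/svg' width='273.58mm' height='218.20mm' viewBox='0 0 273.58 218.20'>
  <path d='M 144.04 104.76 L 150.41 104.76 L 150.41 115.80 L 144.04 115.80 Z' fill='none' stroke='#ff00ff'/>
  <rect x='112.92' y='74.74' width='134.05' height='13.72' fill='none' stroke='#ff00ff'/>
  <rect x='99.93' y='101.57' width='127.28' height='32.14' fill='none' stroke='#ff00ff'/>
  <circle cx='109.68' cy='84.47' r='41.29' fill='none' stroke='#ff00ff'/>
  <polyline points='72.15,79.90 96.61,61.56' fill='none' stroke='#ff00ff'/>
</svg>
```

(Gcodetools for Inkscape — laser output)
G21
G90
G0 X144.04 Y113.44
M3 S373
G1 X150.41 Y113.44 F1779
G1 X150.41 Y102.40
G1 X144.04 Y102.40
G1 X144.04 Y113.44
M5
G0 X112.92 Y143.46
M3 S373
G1 X246.97 Y143.46 F1779
G1 X246.97 Y129.74
G1 X112.92 Y129.74
G1 X112.92 Y143.46
M5
G0 X99.93 Y116.63
M3 S373
G1 X227.21 Y116.63 F1779
G1 X227.21 Y84.49
G1 X99.93 Y84.49
G1 X99.93 Y116.63
M5
G0 X150.97 Y133.73
M3 S373
G1 X143.08 Y158.00 F1779
G1 X122.44 Y173.00
G1 X96.92 Y173.00
G1 X76.28 Y158.00
G1 X68.39 Y133.73
G1 X76.28 Y109.46
G1 X96.92 Y94.46
G1 X122.44 Y94.46
G1 X143.08 Y109.46
G1 X150.97 Y133.73
M5
G0 X72.15 Y138.30
M3 S373
G1 X96.61 Y156.64 F1779
M5
G0 X0.00 Y0.00

1 u = 1 mm; y_m = 218.20 − y.

[1] `<path>` rectangle, #ff00ff→score S373 F1779: (144.04,113.44) → (150.41,113.44) → (150.41,102.40) → (144.04,102.40) → (144.04,113.44) (closed)

[2] `<rect>` rectangle, #ff00ff→score S373 F1779: (112.92,143.46) → (246.97,143.46) → (246.97,129.74) → (112.92,129.74) → (112.92,143.46) (closed)

[3] `<rect>` rectangle, #ff00ff→score S373 F1779: (99.93,116.63) → (227.21,116.63) → (227.21,84.49) → (99.93,84.49) → (99.93,116.63) (closed)

[4] `<circle>` circle, #ff00ff→score S373 F1779: (150.97,133.73) → (143.08,158.00) → (122.44,173.00) → (96.92,173.00) → (76.28,158.00) → (68.39,133.73) → (76.28,109.46) → (96.92,94.46) → (122.44,94.46) → (143.08,109.46) → (150.97,133.73) (closed)

[5] `<polyline>` line segment, #ff00ff→score S373 F1779: (72.15,138.30) → (96.61,156.64)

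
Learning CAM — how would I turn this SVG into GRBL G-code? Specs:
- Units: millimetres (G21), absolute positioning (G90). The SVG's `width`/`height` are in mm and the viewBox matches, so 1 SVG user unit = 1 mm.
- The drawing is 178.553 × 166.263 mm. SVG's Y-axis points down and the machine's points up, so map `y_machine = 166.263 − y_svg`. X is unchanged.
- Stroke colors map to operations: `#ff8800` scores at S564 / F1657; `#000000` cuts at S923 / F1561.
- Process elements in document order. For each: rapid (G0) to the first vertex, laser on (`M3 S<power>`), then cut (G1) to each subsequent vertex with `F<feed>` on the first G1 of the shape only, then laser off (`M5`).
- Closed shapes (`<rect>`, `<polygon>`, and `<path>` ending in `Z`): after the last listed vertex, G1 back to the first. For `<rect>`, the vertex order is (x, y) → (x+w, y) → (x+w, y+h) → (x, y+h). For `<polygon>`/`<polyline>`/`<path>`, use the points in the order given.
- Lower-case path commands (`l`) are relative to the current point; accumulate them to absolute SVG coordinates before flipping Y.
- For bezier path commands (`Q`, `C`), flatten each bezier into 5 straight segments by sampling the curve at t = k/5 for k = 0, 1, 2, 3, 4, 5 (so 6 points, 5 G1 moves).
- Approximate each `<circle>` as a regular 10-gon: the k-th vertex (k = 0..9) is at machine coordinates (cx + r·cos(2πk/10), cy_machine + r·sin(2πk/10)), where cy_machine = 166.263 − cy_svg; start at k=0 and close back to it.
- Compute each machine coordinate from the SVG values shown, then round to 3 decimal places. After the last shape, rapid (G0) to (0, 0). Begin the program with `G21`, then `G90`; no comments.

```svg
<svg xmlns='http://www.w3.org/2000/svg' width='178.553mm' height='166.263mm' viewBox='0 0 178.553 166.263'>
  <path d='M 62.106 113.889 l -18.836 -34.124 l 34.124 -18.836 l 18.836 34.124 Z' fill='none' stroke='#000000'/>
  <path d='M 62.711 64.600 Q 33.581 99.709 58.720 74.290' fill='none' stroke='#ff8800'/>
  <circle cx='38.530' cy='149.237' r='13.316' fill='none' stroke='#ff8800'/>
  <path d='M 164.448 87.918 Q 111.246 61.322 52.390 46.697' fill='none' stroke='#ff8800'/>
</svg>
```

G21
G90
G0 X62.106 Y52.374
M3 S923
G1 X43.270 Y86.498 F1561
G1 X77.394 Y105.334
G1 X96.230 Y71.210
G1 X62.106 Y52.374
M5
G0 X62.711 Y101.663
M3 S564
G1 X53.230 Y90.041 F1657
G1 X48.090 Y83.260
G1 X47.292 Y81.322
G1 X50.835 Y84.227
G1 X58.720 Y91.973
M5
G0 X51.846 Y17.026
M3 S564
G1 X49.303 Y24.853 F1657
G1 X42.645 Y29.690
G1 X34.415 Y29.690
G1 X27.757 Y24.853
G1 X25.214 Y17.026
G1 X27.757 Y9.199
G1 X34.415 Y4.362
G1 X42.645 Y4.362
G1 X49.303 Y9.199
G1 X51.846 Y17.026
M5
G0 X164.448 Y78.345
M3 S564
G1 X142.941 Y88.505 F1657
G1 X120.982 Y97.706
G1 X98.570 Y105.951
G1 X75.706 Y113.237
G1 X52.390 Y119.566
M5
G0 X0.000 Y0.000

Since the viewBox matches the mm dimensions, user units are millimetres directly. The only transform is the Y-flip y_m = 166.263 − y_svg.

Shape 1 is a regular polygon drawn with `<path>`. Its stroke #000000 means cut at S923, F1561. After flipping Y the toolpath is (62.106,52.374) → (43.270,86.498) → (77.394,105.334) → (96.230,71.210) → (62.106,52.374), returning to the start.

Shape 2 is a quadratic bezier drawn with `<path>`. Its stroke #ff8800 means score at S564, F1657. After flipping Y the toolpath is (62.711,101.663) → (53.230,90.041) → (48.090,83.260) → (47.292,81.322) → (50.835,84.227) → (58.720,91.973).

Shape 3 is a circle drawn with `<circle>`. Its stroke #ff8800 means score at S564, F1657. After flipping Y the toolpath is (51.846,17.026) → (49.303,24.853) → (42.645,29.690) → (34.415,29.690) → (27.757,24.853) → (25.214,17.026) → (27.757,9.199) → (34.415,4.362) → (42.645,4.362) → (49.303,9.199) → (51.846,17.026), returning to the start.

Shape 4 is a quadratic bezier drawn with `<path>`. Its stroke #ff8800 means score at S564, F1657. After flipping Y the toolpath is (164.448,78.345) → (142.941,88.505) → (120.982,97.706) → (98.570,105.951) → (75.706,113.237) → (52.390,119.566).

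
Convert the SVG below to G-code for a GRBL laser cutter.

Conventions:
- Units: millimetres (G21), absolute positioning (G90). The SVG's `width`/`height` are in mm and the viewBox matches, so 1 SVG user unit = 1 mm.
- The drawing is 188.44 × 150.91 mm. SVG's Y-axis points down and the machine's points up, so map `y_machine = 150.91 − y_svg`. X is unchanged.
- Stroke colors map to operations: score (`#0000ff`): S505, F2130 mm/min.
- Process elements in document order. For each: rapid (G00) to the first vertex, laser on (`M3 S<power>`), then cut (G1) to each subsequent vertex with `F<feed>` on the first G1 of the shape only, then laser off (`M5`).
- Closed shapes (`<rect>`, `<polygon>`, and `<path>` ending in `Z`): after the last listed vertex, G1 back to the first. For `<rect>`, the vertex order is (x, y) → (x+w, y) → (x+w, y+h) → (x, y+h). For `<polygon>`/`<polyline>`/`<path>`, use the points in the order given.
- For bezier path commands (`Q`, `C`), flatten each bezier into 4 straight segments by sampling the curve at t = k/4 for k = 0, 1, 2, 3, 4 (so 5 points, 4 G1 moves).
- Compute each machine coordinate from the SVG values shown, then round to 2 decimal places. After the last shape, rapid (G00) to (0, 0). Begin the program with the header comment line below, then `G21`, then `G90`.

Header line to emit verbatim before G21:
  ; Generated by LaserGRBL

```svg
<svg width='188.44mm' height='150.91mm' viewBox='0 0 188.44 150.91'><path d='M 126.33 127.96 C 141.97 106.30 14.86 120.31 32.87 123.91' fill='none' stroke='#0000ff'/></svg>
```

Since the viewBox matches the mm dimensions, user units are millimetres directly. The only transform is the Y-flip y_m = 150.91 − y_svg.

Shape 1 is a cubic bezier drawn with `<path>`. Its stroke #0000ff means score at S505, F2130. After flipping Y the toolpath is (126.33,22.95) → (115.79,33.23) → (78.71,34.45) → (42.07,30.93) → (32.87,27.00).

; Generated by LaserGRBL
G21
G90
G00 X126.33 Y22.95
M3 S505
G1 X115.79 Y33.23 F2130
G1 X78.71 Y34.45
G1 X42.07 Y30.93
G1 X32.87 Y27.00
M5
G00 X0.00 Y0.00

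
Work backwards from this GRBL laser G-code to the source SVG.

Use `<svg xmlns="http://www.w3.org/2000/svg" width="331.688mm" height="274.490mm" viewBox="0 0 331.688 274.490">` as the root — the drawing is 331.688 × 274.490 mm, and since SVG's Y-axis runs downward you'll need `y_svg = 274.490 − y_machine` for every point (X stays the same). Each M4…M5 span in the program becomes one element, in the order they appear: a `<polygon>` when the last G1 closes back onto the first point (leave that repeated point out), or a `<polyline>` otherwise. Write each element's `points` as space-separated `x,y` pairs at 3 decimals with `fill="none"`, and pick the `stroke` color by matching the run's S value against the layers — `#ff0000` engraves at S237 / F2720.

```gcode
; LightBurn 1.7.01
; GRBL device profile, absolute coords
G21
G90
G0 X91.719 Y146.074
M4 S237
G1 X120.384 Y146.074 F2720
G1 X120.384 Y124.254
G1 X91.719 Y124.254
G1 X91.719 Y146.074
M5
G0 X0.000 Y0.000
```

y_svg = 274.490 − y_m. Every run uses S237, so all elements get stroke `#ff0000` (engrave).

[1] closed run; points: 91.719,128.416 120.384,128.416 120.384,150.236 91.719,150.236

<svg xmlns="http://www.w3.org/2000/svg" width="331.688mm" height="274.490mm" viewBox="0 0 331.688 274.490">
  <polygon points="91.719,128.416 120.384,128.416 120.384,150.236 91.719,150.236" fill="none" stroke="#ff0000"/>
</svg>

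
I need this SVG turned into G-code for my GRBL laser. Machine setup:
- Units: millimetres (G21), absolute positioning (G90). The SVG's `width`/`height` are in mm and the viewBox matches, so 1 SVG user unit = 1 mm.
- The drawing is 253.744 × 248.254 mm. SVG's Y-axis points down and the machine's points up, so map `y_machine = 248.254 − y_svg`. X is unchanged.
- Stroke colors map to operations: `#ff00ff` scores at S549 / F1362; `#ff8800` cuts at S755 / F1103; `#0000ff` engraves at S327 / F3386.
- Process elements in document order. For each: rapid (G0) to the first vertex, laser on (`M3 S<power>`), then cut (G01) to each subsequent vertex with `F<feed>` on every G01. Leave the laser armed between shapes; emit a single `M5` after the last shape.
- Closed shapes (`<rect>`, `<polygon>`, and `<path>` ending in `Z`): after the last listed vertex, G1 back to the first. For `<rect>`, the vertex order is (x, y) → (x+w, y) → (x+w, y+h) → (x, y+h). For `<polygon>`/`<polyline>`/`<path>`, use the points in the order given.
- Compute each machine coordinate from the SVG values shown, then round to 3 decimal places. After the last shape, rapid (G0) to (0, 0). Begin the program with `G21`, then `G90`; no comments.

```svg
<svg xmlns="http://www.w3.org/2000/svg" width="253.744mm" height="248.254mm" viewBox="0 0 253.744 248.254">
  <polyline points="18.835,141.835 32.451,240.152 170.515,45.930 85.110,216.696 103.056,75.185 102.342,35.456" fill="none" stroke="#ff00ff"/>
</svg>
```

1 u = 1 mm; y_m = 248.254 − y.

[1] `<polyline>` open polyline, #ff00ff→score S549 F1362: (18.835,106.419) → (32.451,8.102) → (170.515,202.324) → (85.110,31.558) → (103.056,173.069) → (102.342,212.798)

G21
G90
G0 X18.835 Y106.419
M3 S549
G01 X32.451 Y8.102 F1362
G01 X170.515 Y202.324 F1362
G01 X85.110 Y31.558 F1362
G01 X103.056 Y173.069 F1362
G01 X102.342 Y212.798 F1362
M5
G0 X0.000 Y0.000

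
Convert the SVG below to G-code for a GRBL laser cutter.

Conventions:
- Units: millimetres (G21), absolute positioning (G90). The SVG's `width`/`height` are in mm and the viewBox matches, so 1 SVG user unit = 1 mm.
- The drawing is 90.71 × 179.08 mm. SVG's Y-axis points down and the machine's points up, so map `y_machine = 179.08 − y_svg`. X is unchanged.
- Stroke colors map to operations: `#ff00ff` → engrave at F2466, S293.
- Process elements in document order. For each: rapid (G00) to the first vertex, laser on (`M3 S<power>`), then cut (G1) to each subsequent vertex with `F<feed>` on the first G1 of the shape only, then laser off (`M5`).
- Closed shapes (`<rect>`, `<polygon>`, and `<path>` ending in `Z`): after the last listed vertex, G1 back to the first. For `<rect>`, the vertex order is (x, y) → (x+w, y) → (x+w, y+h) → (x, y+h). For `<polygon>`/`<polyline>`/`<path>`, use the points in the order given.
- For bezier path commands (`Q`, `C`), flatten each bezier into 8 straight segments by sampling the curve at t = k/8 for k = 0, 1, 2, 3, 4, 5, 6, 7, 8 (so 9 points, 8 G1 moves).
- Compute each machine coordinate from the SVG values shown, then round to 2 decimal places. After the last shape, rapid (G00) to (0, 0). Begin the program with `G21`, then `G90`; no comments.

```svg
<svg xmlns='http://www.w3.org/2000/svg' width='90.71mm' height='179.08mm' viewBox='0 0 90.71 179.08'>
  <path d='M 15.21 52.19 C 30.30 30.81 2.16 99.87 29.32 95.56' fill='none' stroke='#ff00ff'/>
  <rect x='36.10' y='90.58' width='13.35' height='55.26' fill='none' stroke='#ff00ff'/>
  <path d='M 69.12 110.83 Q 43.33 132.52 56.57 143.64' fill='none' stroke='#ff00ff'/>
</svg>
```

G21
G90
G00 X15.21 Y126.89
M3 S293
G1 X19.03 Y130.99 F2466
G1 X19.96 Y128.53
G1 X19.14 Y121.43
G1 X17.74 Y111.61
G1 X16.90 Y100.99
G1 X17.78 Y91.48
G1 X21.53 Y85.02
G1 X29.32 Y83.52
M5
G00 X36.10 Y88.50
M3 S293
G1 X49.45 Y88.50 F2466
G1 X49.45 Y33.24
G1 X36.10 Y33.24
G1 X36.10 Y88.50
M5
G00 X69.12 Y68.25
M3 S293
G1 X63.28 Y62.99 F2466
G1 X58.66 Y58.07
G1 X55.27 Y53.47
G1 X53.09 Y49.20
G1 X52.13 Y45.27
G1 X52.39 Y41.66
G1 X53.87 Y38.39
G1 X56.57 Y35.44
M5
G00 X0.00 Y0.00

viewBox `0 0 90.71 179.08` with mm width/height → 1 unit = 1 mm. Flip: y_m = 179.08 − y_svg.

**Shape 1** — `<path>` cubic bezier, stroke `#ff00ff` → engrave (S293, F2466). Control points (SVG): P0=(15.21,52.19), P1=(30.30,30.81), P2=(2.16,99.87), P3=(29.32,95.56); sampled at t=k/8. Machine vertices: (15.21,126.89) → (19.03,130.99) → (19.96,128.53) → (19.14,121.43) → (17.74,111.61) → (16.90,100.99) → (17.78,91.48) → (21.53,85.02) → (29.32,83.52). Open path.

**Shape 2** — `<rect>` rectangle, stroke `#ff00ff` → engrave (S293, F2466). Machine vertices: (36.10,88.50) → (49.45,88.50) → (49.45,33.24) → (36.10,33.24) → (36.10,88.50). Closed: final G1 returns to the first vertex.

**Shape 3** — `<path>` quadratic bezier, stroke `#ff00ff` → engrave (S293, F2466). Control points (SVG): P0=(69.12,110.83), P1=(43.33,132.52), P2=(56.57,143.64); sampled at t=k/8. Machine vertices: (69.12,68.25) → (63.28,62.99) → (58.66,58.07) → (55.27,53.47) → (53.09,49.20) → (52.13,45.27) → (52.39,41.66) → (53.87,38.39) → (56.57,35.44). Open path.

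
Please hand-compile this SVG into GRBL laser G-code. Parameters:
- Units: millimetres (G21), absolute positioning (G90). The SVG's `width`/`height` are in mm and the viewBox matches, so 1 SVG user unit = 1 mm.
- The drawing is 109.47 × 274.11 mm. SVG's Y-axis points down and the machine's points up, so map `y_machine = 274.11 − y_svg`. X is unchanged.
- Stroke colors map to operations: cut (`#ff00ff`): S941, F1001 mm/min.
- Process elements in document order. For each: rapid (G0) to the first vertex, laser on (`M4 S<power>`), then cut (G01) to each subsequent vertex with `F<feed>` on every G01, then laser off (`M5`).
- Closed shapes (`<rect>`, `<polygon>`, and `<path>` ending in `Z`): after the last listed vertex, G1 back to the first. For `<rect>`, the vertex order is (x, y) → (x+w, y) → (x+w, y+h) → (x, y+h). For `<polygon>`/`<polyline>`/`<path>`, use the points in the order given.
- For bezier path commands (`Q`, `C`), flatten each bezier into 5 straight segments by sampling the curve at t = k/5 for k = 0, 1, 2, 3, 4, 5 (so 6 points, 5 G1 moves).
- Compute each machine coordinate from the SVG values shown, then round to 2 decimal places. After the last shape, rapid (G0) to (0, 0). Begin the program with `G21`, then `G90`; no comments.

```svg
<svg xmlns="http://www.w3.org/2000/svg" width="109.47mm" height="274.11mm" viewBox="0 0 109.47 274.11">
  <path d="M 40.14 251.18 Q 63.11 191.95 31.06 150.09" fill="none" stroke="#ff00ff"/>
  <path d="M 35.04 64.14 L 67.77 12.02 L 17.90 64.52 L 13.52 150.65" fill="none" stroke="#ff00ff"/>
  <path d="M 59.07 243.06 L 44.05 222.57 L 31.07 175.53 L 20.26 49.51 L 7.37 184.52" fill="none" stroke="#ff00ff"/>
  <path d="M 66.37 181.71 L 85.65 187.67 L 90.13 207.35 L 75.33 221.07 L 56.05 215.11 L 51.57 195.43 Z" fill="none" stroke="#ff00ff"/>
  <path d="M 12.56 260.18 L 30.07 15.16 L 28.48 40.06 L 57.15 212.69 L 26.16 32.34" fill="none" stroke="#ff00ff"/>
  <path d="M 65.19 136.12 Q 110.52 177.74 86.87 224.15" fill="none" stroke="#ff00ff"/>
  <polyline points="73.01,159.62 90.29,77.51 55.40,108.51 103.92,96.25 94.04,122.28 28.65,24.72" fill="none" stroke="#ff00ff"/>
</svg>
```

Since the viewBox matches the mm dimensions, user units are millimetres directly. The only transform is the Y-flip y_m = 274.11 − y_svg.

Shape 1 is a quadratic bezier drawn with `<path>`. Its stroke #ff00ff means cut at S941, F1001. After flipping Y the toolpath is (40.14,22.93) → (47.13,45.93) → (49.71,67.53) → (47.90,87.75) → (41.68,106.58) → (31.06,124.02).

Shape 2 is a open polyline drawn with `<path>`. Its stroke #ff00ff means cut at S941, F1001. After flipping Y the toolpath is (35.04,209.97) → (67.77,262.09) → (17.90,209.59) → (13.52,123.46).

Shape 3 is a open polyline drawn with `<path>`. Its stroke #ff00ff means cut at S941, F1001. After flipping Y the toolpath is (59.07,31.05) → (44.05,51.54) → (31.07,98.58) → (20.26,224.60) → (7.37,89.59).

Shape 4 is a regular polygon drawn with `<path>`. Its stroke #ff00ff means cut at S941, F1001. After flipping Y the toolpath is (66.37,92.40) → (85.65,86.44) → (90.13,66.76) → (75.33,53.04) → (56.05,59.00) → (51.57,78.68) → (66.37,92.40), returning to the start.

Shape 5 is a open polyline drawn with `<path>`. Its stroke #ff00ff means cut at S941, F1001. After flipping Y the toolpath is (12.56,13.93) → (30.07,258.95) → (28.48,234.05) → (57.15,61.42) → (26.16,241.77).

Shape 6 is a quadratic bezier drawn with `<path>`. Its stroke #ff00ff means cut at S941, F1001. After flipping Y the toolpath is (65.19,137.99) → (80.56,121.15) → (90.42,103.93) → (94.75,86.32) → (93.57,68.33) → (86.87,49.96).

Shape 7 is a open polyline drawn with `<polyline>`. Its stroke #ff00ff means cut at S941, F1001. After flipping Y the toolpath is (73.01,114.49) → (90.29,196.60) → (55.40,165.60) → (103.92,177.86) → (94.04,151.83) → (28.65,249.39).

G21
G90
G0 X40.14 Y22.93
M4 S941
G01 X47.13 Y45.93 F1001
G01 X49.71 Y67.53 F1001
G01 X47.90 Y87.75 F1001
G01 X41.68 Y106.58 F1001
G01 X31.06 Y124.02 F1001
M5
G0 X35.04 Y209.97
M4 S941
G01 X67.77 Y262.09 F1001
G01 X17.90 Y209.59 F1001
G01 X13.52 Y123.46 F1001
M5
G0 X59.07 Y31.05
M4 S941
G01 X44.05 Y51.54 F1001
G01 X31.07 Y98.58 F1001
G01 X20.26 Y224.60 F1001
G01 X7.37 Y89.59 F1001
M5
G0 X66.37 Y92.40
M4 S941
G01 X85.65 Y86.44 F1001
G01 X90.13 Y66.76 F1001
G01 X75.33 Y53.04 F1001
G01 X56.05 Y59.00 F1001
G01 X51.57 Y78.68 F1001
G01 X66.37 Y92.40 F1001
M5
G0 X12.56 Y13.93
M4 S941
G01 X30.07 Y258.95 F1001
G01 X28.48 Y234.05 F1001
G01 X57.15 Y61.42 F1001
G01 X26.16 Y241.77 F1001
M5
G0 X65.19 Y137.99
M4 S941
G01 X80.56 Y121.15 F1001
G01 X90.42 Y103.93 F1001
G01 X94.75 Y86.32 F1001
G01 X93.57 Y68.33 F1001
G01 X86.87 Y49.96 F1001
M5
G0 X73.01 Y114.49
M4 S941
G01 X90.29 Y196.60 F1001
G01 X55.40 Y165.60 F1001
G01 X103.92 Y177.86 F1001
G01 X94.04 Y151.83 F1001
G01 X28.65 Y249.39 F1001
M5
G0 X0.00 Y0.00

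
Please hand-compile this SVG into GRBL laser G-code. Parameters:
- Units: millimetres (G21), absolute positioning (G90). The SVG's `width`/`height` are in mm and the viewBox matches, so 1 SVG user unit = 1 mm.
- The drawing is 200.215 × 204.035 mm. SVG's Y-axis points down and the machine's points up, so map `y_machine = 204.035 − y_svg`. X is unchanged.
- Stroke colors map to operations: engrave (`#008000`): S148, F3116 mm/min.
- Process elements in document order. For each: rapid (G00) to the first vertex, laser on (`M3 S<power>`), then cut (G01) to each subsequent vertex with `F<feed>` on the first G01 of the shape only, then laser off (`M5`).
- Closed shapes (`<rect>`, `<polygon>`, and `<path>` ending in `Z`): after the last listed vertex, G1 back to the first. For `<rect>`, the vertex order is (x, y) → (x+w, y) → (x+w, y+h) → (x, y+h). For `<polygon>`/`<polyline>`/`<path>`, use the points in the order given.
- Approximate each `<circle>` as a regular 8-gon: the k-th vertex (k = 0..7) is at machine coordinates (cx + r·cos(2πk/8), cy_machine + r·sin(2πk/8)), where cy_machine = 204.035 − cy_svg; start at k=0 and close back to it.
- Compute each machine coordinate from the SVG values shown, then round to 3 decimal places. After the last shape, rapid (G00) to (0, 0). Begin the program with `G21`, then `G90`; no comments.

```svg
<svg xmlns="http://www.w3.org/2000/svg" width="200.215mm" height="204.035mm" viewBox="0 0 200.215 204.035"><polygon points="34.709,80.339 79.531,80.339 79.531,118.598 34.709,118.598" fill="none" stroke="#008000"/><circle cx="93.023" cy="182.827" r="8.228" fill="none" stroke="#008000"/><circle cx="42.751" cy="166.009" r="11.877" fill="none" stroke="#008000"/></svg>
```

G21
G90
G00 X34.709 Y123.696
M3 S148
G01 X79.531 Y123.696 F3116
G01 X79.531 Y85.437
G01 X34.709 Y85.437
G01 X34.709 Y123.696
M5
G00 X101.251 Y21.208
M3 S148
G01 X98.841 Y27.026 F3116
G01 X93.023 Y29.436
G01 X87.205 Y27.026
G01 X84.795 Y21.208
G01 X87.205 Y15.390
G01 X93.023 Y12.980
G01 X98.841 Y15.390
G01 X101.251 Y21.208
M5
G00 X54.628 Y38.026
M3 S148
G01 X51.149 Y46.424 F3116
G01 X42.751 Y49.903
G01 X34.353 Y46.424
G01 X30.874 Y38.026
G01 X34.353 Y29.628
G01 X42.751 Y26.149
G01 X51.149 Y29.628
G01 X54.628 Y38.026
M5
G00 X0.000 Y0.000

1 u = 1 mm; y_m = 204.035 − y.

[1] `<polygon>` rectangle, #008000→engrave S148 F3116: (34.709,123.696) → (79.531,123.696) → (79.531,85.437) → (34.709,85.437) → (34.709,123.696) (closed)

[2] `<circle>` circle, #008000→engrave S148 F3116: (101.251,21.208) → (98.841,27.026) → (93.023,29.436) → (87.205,27.026) → (84.795,21.208) → (87.205,15.390) → (93.023,12.980) → (98.841,15.390) → (101.251,21.208) (closed)

[3] `<circle>` circle, #008000→engrave S148 F3116: (54.628,38.026) → (51.149,46.424) → (42.751,49.903) → (34.353,46.424) → (30.874,38.026) → (34.353,29.628) → (42.751,26.149) → (51.149,29.628) → (54.628,38.026) (closed)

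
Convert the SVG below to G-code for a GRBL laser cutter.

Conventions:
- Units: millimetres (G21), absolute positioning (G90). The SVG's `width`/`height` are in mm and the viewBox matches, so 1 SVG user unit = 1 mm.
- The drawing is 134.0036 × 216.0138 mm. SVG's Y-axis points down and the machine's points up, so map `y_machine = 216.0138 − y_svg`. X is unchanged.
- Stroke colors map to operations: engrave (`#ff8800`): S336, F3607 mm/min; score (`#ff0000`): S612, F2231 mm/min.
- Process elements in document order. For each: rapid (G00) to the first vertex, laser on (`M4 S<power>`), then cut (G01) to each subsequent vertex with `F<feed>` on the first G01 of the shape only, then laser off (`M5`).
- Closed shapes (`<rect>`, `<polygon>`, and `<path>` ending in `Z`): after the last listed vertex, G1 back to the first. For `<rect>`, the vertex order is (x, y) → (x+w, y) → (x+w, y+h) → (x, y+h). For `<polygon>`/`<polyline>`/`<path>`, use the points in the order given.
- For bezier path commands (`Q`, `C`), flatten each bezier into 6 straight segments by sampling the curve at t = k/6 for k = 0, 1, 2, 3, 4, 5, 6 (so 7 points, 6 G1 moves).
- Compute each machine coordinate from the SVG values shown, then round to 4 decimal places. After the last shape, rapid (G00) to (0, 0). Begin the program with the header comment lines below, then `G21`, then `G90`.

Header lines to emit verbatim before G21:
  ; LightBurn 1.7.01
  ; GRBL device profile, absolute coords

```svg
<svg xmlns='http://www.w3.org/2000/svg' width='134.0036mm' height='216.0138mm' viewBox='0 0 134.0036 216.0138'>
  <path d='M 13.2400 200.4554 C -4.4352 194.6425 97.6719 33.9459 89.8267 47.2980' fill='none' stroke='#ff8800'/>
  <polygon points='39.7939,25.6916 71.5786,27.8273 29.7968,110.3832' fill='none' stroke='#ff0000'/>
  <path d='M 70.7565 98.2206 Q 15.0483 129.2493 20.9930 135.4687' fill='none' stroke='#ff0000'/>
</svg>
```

; LightBurn 1.7.01
; GRBL device profile, absolute coords
G21
G90
G00 X13.2400 Y15.5584
M4 S336
G01 X13.3207 Y29.8490 F3607
G01 X26.9835 Y60.8165
G01 X47.8471 Y99.3240
G01 X69.5298 Y136.2343
G01 X85.6502 Y162.4106
G01 X89.8267 Y168.7158
M5
G00 X39.7939 Y190.3222
M4 S612
G01 X71.5786 Y188.1865 F2231
G01 X29.7968 Y105.6306
G01 X39.7939 Y190.3222
M5
G00 X70.7565 Y117.7932
M4 S612
G01 X53.8997 Y108.1394 F2231
G01 X40.4680 Y99.8640
G01 X30.4615 Y92.9668
G01 X23.8802 Y87.4480
G01 X20.7240 Y83.3074
G01 X20.9930 Y80.5451
M5
G00 X0.0000 Y0.0000

viewBox `0 0 134.0036 216.0138` with mm width/height → 1 unit = 1 mm. Flip: y_m = 216.0138 − y_svg.

**Shape 1** — `<path>` cubic bezier, stroke `#ff8800` → engrave (S336, F3607). Control points (SVG): P0=(13.2400,200.4554), P1=(-4.4352,194.6425), P2=(97.6719,33.9459), P3=(89.8267,47.2980); sampled at t=k/6. Machine vertices: (13.2400,15.5584) → (13.3207,29.8490) → (26.9835,60.8165) → (47.8471,99.3240) → (69.5298,136.2343) → (85.6502,162.4106) → (89.8267,168.7158). Open path.

**Shape 2** — `<polygon>` closed polygon, stroke `#ff0000` → score (S612, F2231). Machine vertices: (39.7939,190.3222) → (71.5786,188.1865) → (29.7968,105.6306) → (39.7939,190.3222). Closed: final G1 returns to the first vertex.

**Shape 3** — `<path>` quadratic bezier, stroke `#ff0000` → score (S612, F2231). Control points (SVG): P0=(70.7565,98.2206), P1=(15.0483,129.2493), P2=(20.9930,135.4687); sampled at t=k/6. Machine vertices: (70.7565,117.7932) → (53.8997,108.1394) → (40.4680,99.8640) → (30.4615,92.9668) → (23.8802,87.4480) → (20.7240,83.3074) → (20.9930,80.5451). Open path.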